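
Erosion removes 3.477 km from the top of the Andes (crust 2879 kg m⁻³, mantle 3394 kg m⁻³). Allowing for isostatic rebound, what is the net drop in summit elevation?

0.528 km

Rebound u = e ρ_c/ρ_m = 3.477 km × 2879/3394 = 2.949 km.
Net surface drop = e − u = 3.477 km − 2.949 km = e (ρ_m − ρ_c)/ρ_m = 0.528 km.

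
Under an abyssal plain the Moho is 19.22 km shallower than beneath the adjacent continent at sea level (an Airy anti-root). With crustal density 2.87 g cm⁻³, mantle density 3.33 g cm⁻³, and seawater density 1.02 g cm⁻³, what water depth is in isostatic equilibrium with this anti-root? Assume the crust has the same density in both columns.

Replacing a thickness d of crust by seawater at the top must be balanced by replacing crust with mantle at the base: d (ρ_c − ρ_w) = a (ρ_m − ρ_c).
d = a (ρ_m − ρ_c)/(ρ_c − ρ_w) = 19.22 km × 0.46/1.85 = 4.78 km.

4.78 km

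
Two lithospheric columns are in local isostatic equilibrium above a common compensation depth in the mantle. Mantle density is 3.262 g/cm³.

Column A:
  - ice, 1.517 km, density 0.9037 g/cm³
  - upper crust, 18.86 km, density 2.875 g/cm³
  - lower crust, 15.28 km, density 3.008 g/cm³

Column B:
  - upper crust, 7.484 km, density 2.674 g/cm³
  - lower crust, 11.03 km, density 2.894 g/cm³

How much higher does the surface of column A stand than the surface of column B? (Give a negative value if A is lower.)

1.93 km

For any compensation level in the mantle, the mantle terms cancel and isostasy reduces to e = (Σt_A − Σt_B) − (Σ(ρt)_A − Σ(ρt)_B) / ρ_m.
Σt_A = 35.657 km; Σt_B = 18.514 km; Σ(ρt)_A = 101.555653; Σ(ρt)_B = 51.933036 (in km·g/cm³).
e = (35.657 − 18.514) − (101.555653 − 51.933036) / 3.262 = 1.93 km.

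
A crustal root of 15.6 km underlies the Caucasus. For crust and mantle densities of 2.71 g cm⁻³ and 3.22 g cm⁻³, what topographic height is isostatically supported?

Isostatic balance requires: ρ_c h = (ρ_m − ρ_c) r.
h = r (ρ_m − ρ_c) / ρ_c = 15.6 km × (3.22 − 2.71) / 2.71 = 2.94 km.

2.94 km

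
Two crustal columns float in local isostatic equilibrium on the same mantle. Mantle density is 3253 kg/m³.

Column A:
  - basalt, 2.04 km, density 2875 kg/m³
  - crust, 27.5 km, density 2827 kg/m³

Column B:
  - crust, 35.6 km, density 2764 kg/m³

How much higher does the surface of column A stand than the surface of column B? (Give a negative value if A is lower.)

−1.51 km

For any compensation level in the mantle, the mantle terms cancel and isostasy reduces to e = (Σt_A − Σt_B) − (Σ(ρt)_A − Σ(ρt)_B) / ρ_m.
Σt_A = 29.54 km; Σt_B = 35.6 km; Σ(ρt)_A = 83607.5; Σ(ρt)_B = 98398.4 (in km·kg/m³).
e = (29.54 − 35.6) − (83607.5 − 98398.4) / 3253 = −1.51 km.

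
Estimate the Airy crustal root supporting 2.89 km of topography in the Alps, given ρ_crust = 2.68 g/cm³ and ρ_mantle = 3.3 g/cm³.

In Airy isostatic equilibrium: the weight of the topography is balanced by the buoyancy of the root, ρ_c h = (ρ_m − ρ_c) r.
r = h · ρ_c / (ρ_m − ρ_c) = 2.89 km × 2.68 / (3.3 − 2.68) = 12.5 km.

12.5 km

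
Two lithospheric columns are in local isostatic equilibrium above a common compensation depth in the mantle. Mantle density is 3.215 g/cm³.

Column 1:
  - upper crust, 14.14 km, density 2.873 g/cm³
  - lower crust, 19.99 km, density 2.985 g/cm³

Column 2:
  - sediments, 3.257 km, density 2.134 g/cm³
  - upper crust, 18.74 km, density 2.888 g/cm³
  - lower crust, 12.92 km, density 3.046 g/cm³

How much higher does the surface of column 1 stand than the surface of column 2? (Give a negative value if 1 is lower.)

−0.746 km

For any compensation level in the mantle, the mantle terms cancel and isostasy reduces to e = (Σt_1 − Σt_2) − (Σ(ρt)_1 − Σ(ρt)_2) / ρ_m.
Σt_1 = 34.13 km; Σt_2 = 34.917 km; Σ(ρt)_1 = 100.29437; Σ(ρt)_2 = 100.425878 (in km·g/cm³).
e = (34.13 − 34.917) − (100.29437 − 100.425878) / 3.215 = −0.746 km.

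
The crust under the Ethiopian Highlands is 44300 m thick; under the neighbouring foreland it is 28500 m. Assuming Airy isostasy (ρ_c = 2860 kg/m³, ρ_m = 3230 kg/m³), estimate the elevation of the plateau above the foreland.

1810 m

Excess crust Δ = 44300 m − 28500 m = 15800 m, split between elevation h and root r with h + r = Δ.
Airy balance ρ_c h = (ρ_m − ρ_c) r gives r = h ρ_c/(ρ_m − ρ_c), so h (1 + ρ_c/(ρ_m − ρ_c)) = Δ, i.e. h = Δ (ρ_m − ρ_c)/ρ_m.
h = 15800 m × 370/3230 = 1810 m.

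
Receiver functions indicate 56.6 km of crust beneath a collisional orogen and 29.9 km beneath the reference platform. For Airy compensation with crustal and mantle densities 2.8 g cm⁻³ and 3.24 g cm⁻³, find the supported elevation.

Excess crust Δ = 56.6 km − 29.9 km = 26.7 km, split between elevation h and root r with h + r = Δ.
Airy balance ρ_c h = (ρ_m − ρ_c) r gives r = h ρ_c/(ρ_m − ρ_c), so h (1 + ρ_c/(ρ_m − ρ_c)) = Δ, i.e. h = Δ (ρ_m − ρ_c)/ρ_m.
h = 26.7 km × 0.44/3.24 = 3.63 km.

3.63 km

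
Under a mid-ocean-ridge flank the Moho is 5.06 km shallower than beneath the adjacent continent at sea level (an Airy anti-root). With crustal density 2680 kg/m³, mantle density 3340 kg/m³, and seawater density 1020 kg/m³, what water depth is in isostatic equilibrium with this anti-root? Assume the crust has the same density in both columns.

2.01 km

Replacing a thickness d of crust by seawater at the top must be balanced by replacing crust with mantle at the base: d (ρ_c − ρ_w) = a (ρ_m − ρ_c).
d = a (ρ_m − ρ_c)/(ρ_c − ρ_w) = 5.06 km × 660/1660 = 2.01 km.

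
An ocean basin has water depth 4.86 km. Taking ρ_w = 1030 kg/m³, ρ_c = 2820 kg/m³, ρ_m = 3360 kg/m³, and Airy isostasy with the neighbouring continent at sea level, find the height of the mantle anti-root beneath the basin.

16.1 km

Balancing pressure at the compensation depth: replacing crust with seawater at the top is compensated by replacing crust with mantle at the base: d (ρ_c − ρ_w) = a (ρ_m − ρ_c).
a = d (ρ_c − ρ_w)/(ρ_m − ρ_c) = 4.86 km × 1790/540 = 16.1 km.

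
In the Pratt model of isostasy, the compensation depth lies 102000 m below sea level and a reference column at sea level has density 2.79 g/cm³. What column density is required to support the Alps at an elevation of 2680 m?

2.72 g/cm³

Pratt balance: ρ_ref D = ρ (D + h).
ρ = ρ_ref D/(D + h) = 2.79 × 102000 m/(102000 m + 2680 m) = 2.72 g/cm³.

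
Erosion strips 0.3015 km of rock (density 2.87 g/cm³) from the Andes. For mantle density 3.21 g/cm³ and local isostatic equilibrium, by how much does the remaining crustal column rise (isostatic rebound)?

Unloading: uplift u = e ρ_c/ρ_m = 0.3015 km × 2.87/3.21 = 0.27 km.

0.27 km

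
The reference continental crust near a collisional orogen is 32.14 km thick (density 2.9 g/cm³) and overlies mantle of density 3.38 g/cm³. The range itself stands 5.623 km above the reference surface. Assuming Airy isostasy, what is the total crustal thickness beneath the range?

Root depth r = h ρ_c / (ρ_m − ρ_c) = 5.623 km × 2.9 / 0.48 = 33.97 km.
Total thickness = T + h + r = 32.14 km + 5.623 km + 33.97 km = 71.7 km.

71.7 km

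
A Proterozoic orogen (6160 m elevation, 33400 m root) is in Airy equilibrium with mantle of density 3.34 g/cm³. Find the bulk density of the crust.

ρ_c h = (ρ_m − ρ_c) r → ρ_c (h + r) = ρ_m r → ρ_c = ρ_m r / (h + r).
ρ_c = 3.34 × 33400 m / (6160 m + 33400 m) = 2.82 g/cm³.

2.82 g/cm³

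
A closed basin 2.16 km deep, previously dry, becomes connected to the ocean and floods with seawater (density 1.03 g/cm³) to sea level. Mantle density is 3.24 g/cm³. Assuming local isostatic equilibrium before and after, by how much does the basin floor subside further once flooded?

After flooding the water column is d + s deep. Its weight must equal the weight of mantle displaced by the extra subsidence s: (d + s) ρ_w = s ρ_m.
s = d ρ_w / (ρ_m − ρ_w) = 2.16 km × 1.03/(3.24 − 1.03) = 1.01 km.

1.01 km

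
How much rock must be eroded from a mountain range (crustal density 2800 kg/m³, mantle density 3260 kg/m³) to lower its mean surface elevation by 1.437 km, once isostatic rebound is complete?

10.2 km

Net drop Δ = e − u = e − e ρ_c/ρ_m = e (ρ_m − ρ_c)/ρ_m.
e = Δ ρ_m/(ρ_m − ρ_c) = 1.437 km × 3260/460 = 10.2 km.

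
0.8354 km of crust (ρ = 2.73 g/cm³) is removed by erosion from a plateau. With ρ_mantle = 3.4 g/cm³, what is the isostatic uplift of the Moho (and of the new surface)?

0.671 km

Unloading: uplift u = e ρ_c/ρ_m = 0.8354 km × 2.73/3.4 = 0.671 km.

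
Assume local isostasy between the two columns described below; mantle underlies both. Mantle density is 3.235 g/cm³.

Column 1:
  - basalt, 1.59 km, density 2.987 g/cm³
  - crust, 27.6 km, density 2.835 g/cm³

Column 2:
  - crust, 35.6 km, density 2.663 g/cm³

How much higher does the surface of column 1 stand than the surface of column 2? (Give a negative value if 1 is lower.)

For any compensation level in the mantle, the mantle terms cancel and isostasy reduces to e = (Σt_1 − Σt_2) − (Σ(ρt)_1 − Σ(ρt)_2) / ρ_m.
Σt_1 = 29.19 km; Σt_2 = 35.6 km; Σ(ρt)_1 = 82.99533; Σ(ρt)_2 = 94.8028 (in km·g/cm³).
e = (29.19 − 35.6) − (82.99533 − 94.8028) / 3.235 = −2.76 km.

−2.76 km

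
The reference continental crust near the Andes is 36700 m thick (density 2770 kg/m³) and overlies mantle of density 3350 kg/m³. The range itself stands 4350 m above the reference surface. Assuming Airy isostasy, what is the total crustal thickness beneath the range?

61800 m

Root depth r = h ρ_c / (ρ_m − ρ_c) = 4350 m × 2770 / 580 = 20780 m.
Total thickness = T + h + r = 36700 m + 4350 m + 20780 m = 61800 m.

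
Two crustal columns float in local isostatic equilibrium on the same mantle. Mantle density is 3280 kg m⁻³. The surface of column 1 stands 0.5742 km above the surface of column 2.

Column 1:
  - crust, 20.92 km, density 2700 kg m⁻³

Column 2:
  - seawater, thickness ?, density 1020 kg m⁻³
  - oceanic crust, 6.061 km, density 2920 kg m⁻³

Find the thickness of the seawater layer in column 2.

Take the compensation level at the base of the deeper column (depth z_c below the surface of column 1) and equate Σ ρ_i t_i down to z_c; mantle fills any gap and the z_c terms cancel.
Column 1: 20.92×2700 + (z_c − 20.92)×3280
Column 2: 0.5742×0 + x×1020 + 6.061×2920 + (z_c − 0.5742 − 6.061 − x)×3280
The z_c×3280 term appears on both sides and cancels. Collect the known terms of each column as K = Σ(ρt)_known − 3280 × (depth of known layers): K_1 = 56484 − 3280×20.92 = −12133.6; K_2 = 17698.12 − 3280×(0.5742 + 6.061) = −4065.336.
Balance: K_1 = K_2 − x×(3280 − 1020), so x = (K_2 − K_1)/(3280 − 1020) = 8068.26/2260 = 3.57 km.

3.57 km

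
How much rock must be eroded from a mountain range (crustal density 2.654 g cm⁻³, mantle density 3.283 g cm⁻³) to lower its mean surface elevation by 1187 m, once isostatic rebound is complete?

6200 m

Net drop Δ = e − u = e − e ρ_c/ρ_m = e (ρ_m − ρ_c)/ρ_m.
e = Δ ρ_m/(ρ_m − ρ_c) = 1187 m × 3.283/0.629 = 6200 m.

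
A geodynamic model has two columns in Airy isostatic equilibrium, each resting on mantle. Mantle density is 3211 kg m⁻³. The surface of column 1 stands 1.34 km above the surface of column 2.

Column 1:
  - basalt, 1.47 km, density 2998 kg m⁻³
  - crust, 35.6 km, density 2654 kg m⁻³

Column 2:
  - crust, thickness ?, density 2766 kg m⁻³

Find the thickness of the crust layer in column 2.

Take the compensation level at the base of the deeper column (depth z_c below the surface of column 1) and equate Σ ρ_i t_i down to z_c; mantle fills any gap and the z_c terms cancel.
Column 1: 1.47×2998 + 35.6×2654 + (z_c − 37.07)×3211
Column 2: 1.34×0 + x×2766 + (z_c − 1.34 − 0 − x)×3211
The z_c×3211 term appears on both sides and cancels. Collect the known terms of each column as K = Σ(ρt)_known − 3211 × (depth of known layers): K_1 = 98889.46 − 3211×37.07 = −20142.31; K_2 = 0 − 3211×(1.34 + 0) = −4302.74.
Balance: K_1 = K_2 − x×(3211 − 2766), so x = (K_2 − K_1)/(3211 − 2766) = 15839.6/445 = 35.6 km.

35.6 km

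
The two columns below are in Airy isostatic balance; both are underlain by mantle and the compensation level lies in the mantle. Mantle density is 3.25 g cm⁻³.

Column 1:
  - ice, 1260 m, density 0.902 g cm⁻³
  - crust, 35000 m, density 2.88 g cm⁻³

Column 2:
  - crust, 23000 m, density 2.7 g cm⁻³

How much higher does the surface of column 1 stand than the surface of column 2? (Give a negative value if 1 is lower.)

For any compensation level in the mantle, the mantle terms cancel and isostasy reduces to e = (Σt_1 − Σt_2) − (Σ(ρt)_1 − Σ(ρt)_2) / ρ_m.
Σt_1 = 36260 m; Σt_2 = 23000 m; Σ(ρt)_1 = 101936.52; Σ(ρt)_2 = 62100 (in m·g cm⁻³).
e = (36260 − 23000) − (101936.52 − 62100) / 3.25 = 1000 m.

1000 m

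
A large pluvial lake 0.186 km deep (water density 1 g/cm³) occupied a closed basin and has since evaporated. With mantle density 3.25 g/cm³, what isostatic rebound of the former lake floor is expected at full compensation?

0.0572 km

u = d ρ_w/ρ_m = 0.186 km × 1/3.25 = 0.0572 km.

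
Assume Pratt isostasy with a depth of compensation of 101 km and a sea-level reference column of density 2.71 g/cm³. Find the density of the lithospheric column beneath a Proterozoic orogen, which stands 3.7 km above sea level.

2.61 g/cm³

Pratt balance: ρ_ref D = ρ (D + h).
ρ = ρ_ref D/(D + h) = 2.71 × 101 km/(101 km + 3.7 km) = 2.61 g/cm³.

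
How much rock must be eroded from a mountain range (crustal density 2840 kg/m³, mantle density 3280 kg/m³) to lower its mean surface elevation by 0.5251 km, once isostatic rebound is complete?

Net drop Δ = e − u = e − e ρ_c/ρ_m = e (ρ_m − ρ_c)/ρ_m.
e = Δ ρ_m/(ρ_m − ρ_c) = 0.5251 km × 3280/440 = 3.91 km.

3.91 km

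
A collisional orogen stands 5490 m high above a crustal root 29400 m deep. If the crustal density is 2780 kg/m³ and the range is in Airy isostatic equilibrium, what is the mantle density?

3300 kg/m³

Airy balance: ρ_c h = (ρ_m − ρ_c) r → ρ_m = ρ_c (1 + h/r).
ρ_m = 2780 × (1 + 5490 m/29400 m) = 3300 kg/m³.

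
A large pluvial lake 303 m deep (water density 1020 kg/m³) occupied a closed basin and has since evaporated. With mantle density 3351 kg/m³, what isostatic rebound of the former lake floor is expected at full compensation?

u = d ρ_w/ρ_m = 303 m × 1020/3351 = 92.2 m.

92.2 m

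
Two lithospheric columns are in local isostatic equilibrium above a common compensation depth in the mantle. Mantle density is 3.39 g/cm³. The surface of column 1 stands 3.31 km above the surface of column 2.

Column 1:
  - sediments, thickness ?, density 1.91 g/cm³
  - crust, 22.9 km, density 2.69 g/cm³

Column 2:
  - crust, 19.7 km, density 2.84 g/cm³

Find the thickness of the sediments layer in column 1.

Take the compensation level at the base of the deeper column (depth z_c below the surface of column 1) and equate Σ ρ_i t_i down to z_c; mantle fills any gap and the z_c terms cancel.
Column 1: x×1.91 + 22.9×2.69 + (z_c − 22.9 − x)×3.39
Column 2: 3.31×0 + 19.7×2.84 + (z_c − 3.31 − 19.7)×3.39
The z_c×3.39 term appears on both sides and cancels. Collect the known terms of each column as K = Σ(ρt)_known − 3.39 × (depth of known layers): K_1 = 61.601 − 3.39×22.9 = −16.03; K_2 = 55.948 − 3.39×(3.31 + 19.7) = −22.0559.
Balance: K_1 − x×(3.39 − 1.91) = K_2, so x = (K_1 − K_2)/(3.39 − 1.91) = 6.0259/1.48 = 4.07 km.

4.07 km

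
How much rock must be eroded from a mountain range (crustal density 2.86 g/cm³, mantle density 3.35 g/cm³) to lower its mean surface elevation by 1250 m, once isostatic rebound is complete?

8550 m

Net drop Δ = e − u = e − e ρ_c/ρ_m = e (ρ_m − ρ_c)/ρ_m.
e = Δ ρ_m/(ρ_m − ρ_c) = 1250 m × 3.35/0.49 = 8550 m.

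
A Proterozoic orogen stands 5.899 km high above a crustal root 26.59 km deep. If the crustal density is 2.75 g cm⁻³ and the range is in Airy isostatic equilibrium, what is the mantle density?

Airy balance: ρ_c h = (ρ_m − ρ_c) r → ρ_m = ρ_c (1 + h/r).
ρ_m = 2.75 × (1 + 5.899 km/26.59 km) = 3.36 g cm⁻³.

3.36 g cm⁻³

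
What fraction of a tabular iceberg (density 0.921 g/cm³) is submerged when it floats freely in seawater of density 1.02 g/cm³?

Submerged fraction = ρ_obj/ρ_fluid = 0.921/1.02 = 0.903.

0.903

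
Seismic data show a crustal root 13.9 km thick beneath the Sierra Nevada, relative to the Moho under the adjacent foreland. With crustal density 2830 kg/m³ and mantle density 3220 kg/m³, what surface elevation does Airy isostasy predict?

Isostatic balance requires: ρ_c h = (ρ_m − ρ_c) r.
h = r (ρ_m − ρ_c) / ρ_c = 13.9 km × (3220 − 2830) / 2830 = 1.92 km.

1.92 km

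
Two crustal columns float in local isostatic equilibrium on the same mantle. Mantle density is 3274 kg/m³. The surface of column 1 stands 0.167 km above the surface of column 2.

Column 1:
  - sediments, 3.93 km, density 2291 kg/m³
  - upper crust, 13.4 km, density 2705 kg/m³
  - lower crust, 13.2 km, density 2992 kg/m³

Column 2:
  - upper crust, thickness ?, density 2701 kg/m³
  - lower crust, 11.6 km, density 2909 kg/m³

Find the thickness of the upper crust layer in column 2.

Take the compensation level at the base of the deeper column (depth z_c below the surface of column 1) and equate Σ ρ_i t_i down to z_c; mantle fills any gap and the z_c terms cancel.
Column 1: 3.93×2291 + 13.4×2705 + 13.2×2992 + (z_c − 30.53)×3274
Column 2: 0.167×0 + x×2701 + 11.6×2909 + (z_c − 0.167 − 11.6 − x)×3274
The z_c×3274 term appears on both sides and cancels. Collect the known terms of each column as K = Σ(ρt)_known − 3274 × (depth of known layers): K_1 = 84745.03 − 3274×30.53 = −15210.19; K_2 = 33744.4 − 3274×(0.167 + 11.6) = −4780.758.
Balance: K_1 = K_2 − x×(3274 − 2701), so x = (K_2 − K_1)/(3274 − 2701) = 10429.4/573 = 18.2 km.

18.2 km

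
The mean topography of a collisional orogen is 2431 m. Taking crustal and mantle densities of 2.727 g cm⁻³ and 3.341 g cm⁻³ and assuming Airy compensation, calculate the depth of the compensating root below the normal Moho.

10800 m

Balancing pressure at the compensation depth: the weight of the topography is balanced by the buoyancy of the root, ρ_c h = (ρ_m − ρ_c) r.
r = h · ρ_c / (ρ_m − ρ_c) = 2431 m × 2.727 / (3.341 − 2.727) = 10800 m.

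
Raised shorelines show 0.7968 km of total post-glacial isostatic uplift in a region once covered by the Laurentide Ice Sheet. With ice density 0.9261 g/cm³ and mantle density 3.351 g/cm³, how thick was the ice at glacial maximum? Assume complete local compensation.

2.88 km

u = t ρ_ice/ρ_m → t = u ρ_m/ρ_ice = 0.7968 km × 3.351/0.9261 = 2.88 km.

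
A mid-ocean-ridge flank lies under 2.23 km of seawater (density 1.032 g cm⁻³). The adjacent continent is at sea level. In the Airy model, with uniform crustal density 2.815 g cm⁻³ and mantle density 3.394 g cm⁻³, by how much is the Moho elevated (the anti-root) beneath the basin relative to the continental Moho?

Balancing pressure at the compensation depth: replacing crust with seawater at the top is compensated by replacing crust with mantle at the base: d (ρ_c − ρ_w) = a (ρ_m − ρ_c).
a = d (ρ_c − ρ_w)/(ρ_m − ρ_c) = 2.23 km × 1.783/0.579 = 6.87 km.

6.87 km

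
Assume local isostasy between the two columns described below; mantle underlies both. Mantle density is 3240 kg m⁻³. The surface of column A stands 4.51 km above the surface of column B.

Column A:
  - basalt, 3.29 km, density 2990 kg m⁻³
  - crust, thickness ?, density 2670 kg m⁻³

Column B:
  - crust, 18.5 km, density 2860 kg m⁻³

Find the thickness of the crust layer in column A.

36.5 km

Take the compensation level at the base of the deeper column (depth z_c below the surface of column A) and equate Σ ρ_i t_i down to z_c; mantle fills any gap and the z_c terms cancel.
Column A: 3.29×2990 + x×2670 + (z_c − 3.29 − x)×3240
Column B: 4.51×0 + 18.5×2860 + (z_c − 4.51 − 18.5)×3240
The z_c×3240 term appears on both sides and cancels. Collect the known terms of each column as K = Σ(ρt)_known − 3240 × (depth of known layers): K_A = 9837.1 − 3240×3.29 = −822.5; K_B = 52910 − 3240×(4.51 + 18.5) = −21642.4.
Balance: K_A − x×(3240 − 2670) = K_B, so x = (K_A − K_B)/(3240 − 2670) = 20819.9/570 = 36.5 km.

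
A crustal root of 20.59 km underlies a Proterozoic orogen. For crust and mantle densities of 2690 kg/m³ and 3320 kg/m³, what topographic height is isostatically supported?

4.82 km

Balancing pressure at the compensation depth: ρ_c h = (ρ_m − ρ_c) r.
h = r (ρ_m − ρ_c) / ρ_c = 20.59 km × (3320 − 2690) / 2690 = 4.82 km.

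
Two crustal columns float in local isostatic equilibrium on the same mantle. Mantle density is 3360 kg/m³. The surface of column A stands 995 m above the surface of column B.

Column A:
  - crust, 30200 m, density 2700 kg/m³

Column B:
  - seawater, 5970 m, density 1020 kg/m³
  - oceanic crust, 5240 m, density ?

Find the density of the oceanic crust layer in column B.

2860 kg/m³

Take the compensation level at the base of the deeper column (depth z_c below the surface of column A) and equate Σ ρ_i t_i down to z_c; mantle fills any gap and the z_c terms cancel.
Column A: 30200×2700 + (z_c − 30200)×3360
Column B: 995×0 + 5970×1020 + 5240×ρ + (z_c − 995 − 11210)×3360
The z_c×3360 term appears on both sides and cancels. Collect the known terms of each column as K = Σ(ρt)_known − 3360 × (depth of known layers): K_A = 81540000 − 3360×30200 = −19932000; K_B = 6089400 − 3360×(995 + 11210) = −34919400.
Balance: K_A = K_B + 5240×ρ, so ρ = (K_A − K_B)/5240 = 14987400/5240 = 2860 kg/m³.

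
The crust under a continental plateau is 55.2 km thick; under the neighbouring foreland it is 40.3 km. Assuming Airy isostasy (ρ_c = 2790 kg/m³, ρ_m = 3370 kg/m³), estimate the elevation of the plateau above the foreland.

2.56 km

Excess crust Δ = 55.2 km − 40.3 km = 14.9 km, split between elevation h and root r with h + r = Δ.
Airy balance ρ_c h = (ρ_m − ρ_c) r gives r = h ρ_c/(ρ_m − ρ_c), so h (1 + ρ_c/(ρ_m − ρ_c)) = Δ, i.e. h = Δ (ρ_m − ρ_c)/ρ_m.
h = 14.9 km × 580/3370 = 2.56 km.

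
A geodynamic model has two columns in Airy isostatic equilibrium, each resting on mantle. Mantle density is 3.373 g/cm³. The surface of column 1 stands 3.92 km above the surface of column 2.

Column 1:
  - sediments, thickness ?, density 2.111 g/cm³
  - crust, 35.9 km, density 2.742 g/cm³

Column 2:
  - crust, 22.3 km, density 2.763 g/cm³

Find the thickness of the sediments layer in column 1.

3.31 km

Take the compensation level at the base of the deeper column (depth z_c below the surface of column 1) and equate Σ ρ_i t_i down to z_c; mantle fills any gap and the z_c terms cancel.
Column 1: x×2.111 + 35.9×2.742 + (z_c − 35.9 − x)×3.373
Column 2: 3.92×0 + 22.3×2.763 + (z_c − 3.92 − 22.3)×3.373
The z_c×3.373 term appears on both sides and cancels. Collect the known terms of each column as K = Σ(ρt)_known − 3.373 × (depth of known layers): K_1 = 98.4378 − 3.373×35.9 = −22.6529; K_2 = 61.6149 − 3.373×(3.92 + 22.3) = −26.82516.
Balance: K_1 − x×(3.373 − 2.111) = K_2, so x = (K_1 − K_2)/(3.373 − 2.111) = 4.17226/1.262 = 3.31 km.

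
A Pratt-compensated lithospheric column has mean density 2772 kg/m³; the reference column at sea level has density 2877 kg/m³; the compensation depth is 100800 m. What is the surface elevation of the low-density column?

3820 m

ρ_ref D = ρ (D + h) → h = D (ρ_ref − ρ)/ρ.
h = 100800 m × (2877 − 2772)/2772 = 3820 m.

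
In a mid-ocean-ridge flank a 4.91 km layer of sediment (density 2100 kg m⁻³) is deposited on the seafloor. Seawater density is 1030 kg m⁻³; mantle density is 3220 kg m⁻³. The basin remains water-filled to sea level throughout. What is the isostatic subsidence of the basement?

Submarine loading: the sediment displaces seawater, and the subsidence is in turn flooded, so s (ρ_m − ρ_w) = t (ρ_sed − ρ_w).
s = 4.91 km × (2100 − 1030) / (3220 − 1030) = 2.4 km.

2.4 km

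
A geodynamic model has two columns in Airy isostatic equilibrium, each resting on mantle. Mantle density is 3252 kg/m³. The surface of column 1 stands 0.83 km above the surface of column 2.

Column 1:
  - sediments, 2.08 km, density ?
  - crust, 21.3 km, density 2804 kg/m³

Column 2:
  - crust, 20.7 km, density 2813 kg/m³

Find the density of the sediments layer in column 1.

Take the compensation level at the base of the deeper column (depth z_c below the surface of column 1) and equate Σ ρ_i t_i down to z_c; mantle fills any gap and the z_c terms cancel.
Column 1: 2.08×ρ + 21.3×2804 + (z_c − 23.38)×3252
Column 2: 0.83×0 + 20.7×2813 + (z_c − 0.83 − 20.7)×3252
The z_c×3252 term appears on both sides and cancels. Collect the known terms of each column as K = Σ(ρt)_known − 3252 × (depth of known layers): K_1 = 59725.2 − 3252×23.38 = −16306.56; K_2 = 58229.1 − 3252×(0.83 + 20.7) = −11786.46.
Balance: K_1 + 2.08×ρ = K_2, so ρ = (K_2 − K_1)/2.08 = 4520.1/2.08 = 2170 kg/m³.

2170 kg/m³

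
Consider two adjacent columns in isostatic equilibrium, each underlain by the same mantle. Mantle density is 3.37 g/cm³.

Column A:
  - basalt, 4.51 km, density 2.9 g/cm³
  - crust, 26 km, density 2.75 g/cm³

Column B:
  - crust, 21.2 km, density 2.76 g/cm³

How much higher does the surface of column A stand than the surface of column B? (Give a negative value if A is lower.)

1.57 km

For any compensation level in the mantle, the mantle terms cancel and isostasy reduces to e = (Σt_A − Σt_B) − (Σ(ρt)_A − Σ(ρt)_B) / ρ_m.
Σt_A = 30.51 km; Σt_B = 21.2 km; Σ(ρt)_A = 84.579; Σ(ρt)_B = 58.512 (in km·g/cm³).
e = (30.51 − 21.2) − (84.579 − 58.512) / 3.37 = 1.57 km.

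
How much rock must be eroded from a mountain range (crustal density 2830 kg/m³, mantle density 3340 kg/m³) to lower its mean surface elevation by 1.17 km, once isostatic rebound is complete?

7.66 km

Net drop Δ = e − u = e − e ρ_c/ρ_m = e (ρ_m − ρ_c)/ρ_m.
e = Δ ρ_m/(ρ_m − ρ_c) = 1.17 km × 3340/510 = 7.66 km.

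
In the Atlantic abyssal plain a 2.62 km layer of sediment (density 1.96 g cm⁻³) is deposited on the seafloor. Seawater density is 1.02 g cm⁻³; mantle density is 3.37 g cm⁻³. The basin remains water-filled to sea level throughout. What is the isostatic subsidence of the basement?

1.05 km

Submarine loading: the sediment displaces seawater, and the subsidence is in turn flooded, so s (ρ_m − ρ_w) = t (ρ_sed − ρ_w).
s = 2.62 km × (1.96 − 1.02) / (3.37 − 1.02) = 1.05 km.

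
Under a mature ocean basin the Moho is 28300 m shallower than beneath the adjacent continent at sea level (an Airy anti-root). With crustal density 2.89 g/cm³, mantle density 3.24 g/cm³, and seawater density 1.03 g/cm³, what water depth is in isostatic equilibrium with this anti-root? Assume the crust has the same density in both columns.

5330 m

Replacing a thickness d of crust by seawater at the top must be balanced by replacing crust with mantle at the base: d (ρ_c − ρ_w) = a (ρ_m − ρ_c).
d = a (ρ_m − ρ_c)/(ρ_c − ρ_w) = 28300 m × 0.35/1.86 = 5330 m.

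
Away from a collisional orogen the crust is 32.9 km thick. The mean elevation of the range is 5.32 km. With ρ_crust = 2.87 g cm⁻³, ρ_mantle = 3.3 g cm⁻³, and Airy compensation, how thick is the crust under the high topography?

Root depth r = h ρ_c / (ρ_m − ρ_c) = 5.32 km × 2.87 / 0.43 = 35.51 km.
Total thickness = T + h + r = 32.9 km + 5.32 km + 35.51 km = 73.7 km.

73.7 km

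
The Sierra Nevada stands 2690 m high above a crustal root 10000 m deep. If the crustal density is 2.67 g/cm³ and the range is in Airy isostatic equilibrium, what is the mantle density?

Airy balance: ρ_c h = (ρ_m − ρ_c) r → ρ_m = ρ_c (1 + h/r).
ρ_m = 2.67 × (1 + 2690 m/10000 m) = 3.39 g/cm³.

3.39 g/cm³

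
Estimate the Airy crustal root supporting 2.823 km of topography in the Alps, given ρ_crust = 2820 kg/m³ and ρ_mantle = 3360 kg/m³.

Balancing pressure at the compensation depth: the weight of the topography is balanced by the buoyancy of the root, ρ_c h = (ρ_m − ρ_c) r.
r = h · ρ_c / (ρ_m − ρ_c) = 2.823 km × 2820 / (3360 − 2820) = 14.7 km.

14.7 km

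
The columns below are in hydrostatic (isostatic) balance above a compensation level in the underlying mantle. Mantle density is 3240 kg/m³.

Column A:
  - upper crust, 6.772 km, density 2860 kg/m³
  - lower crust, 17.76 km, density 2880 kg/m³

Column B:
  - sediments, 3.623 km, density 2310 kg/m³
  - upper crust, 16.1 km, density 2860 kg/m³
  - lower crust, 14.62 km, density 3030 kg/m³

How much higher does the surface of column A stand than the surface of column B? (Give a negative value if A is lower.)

−1.11 km

For any compensation level in the mantle, the mantle terms cancel and isostasy reduces to e = (Σt_A − Σt_B) − (Σ(ρt)_A − Σ(ρt)_B) / ρ_m.
Σt_A = 24.532 km; Σt_B = 34.343 km; Σ(ρt)_A = 70516.72; Σ(ρt)_B = 98713.73 (in km·kg/m³).
e = (24.532 − 34.343) − (70516.72 − 98713.73) / 3240 = −1.11 km.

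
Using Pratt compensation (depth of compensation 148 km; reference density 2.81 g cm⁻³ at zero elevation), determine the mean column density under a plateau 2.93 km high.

Pratt balance: ρ_ref D = ρ (D + h).
ρ = ρ_ref D/(D + h) = 2.81 × 148 km/(148 km + 2.93 km) = 2.76 g cm⁻³.

2.76 g cm⁻³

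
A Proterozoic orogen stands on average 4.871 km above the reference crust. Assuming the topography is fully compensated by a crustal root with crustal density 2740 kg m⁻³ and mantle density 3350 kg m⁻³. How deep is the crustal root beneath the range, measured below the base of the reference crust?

Equating mass per unit area of the two columns: the weight of the topography is balanced by the buoyancy of the root, ρ_c h = (ρ_m − ρ_c) r.
r = h · ρ_c / (ρ_m − ρ_c) = 4.871 km × 2740 / (3350 − 2740) = 21.9 km.

21.9 km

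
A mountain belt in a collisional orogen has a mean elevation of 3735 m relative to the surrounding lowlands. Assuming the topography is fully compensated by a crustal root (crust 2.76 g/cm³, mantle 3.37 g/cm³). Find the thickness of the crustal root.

Equating mass per unit area of the two columns: the weight of the topography is balanced by the buoyancy of the root, ρ_c h = (ρ_m − ρ_c) r.
r = h · ρ_c / (ρ_m − ρ_c) = 3735 m × 2.76 / (3.37 − 2.76) = 16900 m.

16900 m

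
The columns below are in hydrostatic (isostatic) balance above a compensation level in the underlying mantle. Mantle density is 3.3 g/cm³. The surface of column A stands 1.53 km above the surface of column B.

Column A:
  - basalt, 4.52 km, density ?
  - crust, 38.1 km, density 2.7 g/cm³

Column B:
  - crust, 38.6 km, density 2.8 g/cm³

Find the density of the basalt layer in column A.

Take the compensation level at the base of the deeper column (depth z_c below the surface of column A) and equate Σ ρ_i t_i down to z_c; mantle fills any gap and the z_c terms cancel.
Column A: 4.52×ρ + 38.1×2.7 + (z_c − 42.62)×3.3
Column B: 1.53×0 + 38.6×2.8 + (z_c − 1.53 − 38.6)×3.3
The z_c×3.3 term appears on both sides and cancels. Collect the known terms of each column as K = Σ(ρt)_known − 3.3 × (depth of known layers): K_A = 102.87 − 3.3×42.62 = −37.776; K_B = 108.08 − 3.3×(1.53 + 38.6) = −24.349.
Balance: K_A + 4.52×ρ = K_B, so ρ = (K_B − K_A)/4.52 = 13.427/4.52 = 2.97 g/cm³.

2.97 g/cm³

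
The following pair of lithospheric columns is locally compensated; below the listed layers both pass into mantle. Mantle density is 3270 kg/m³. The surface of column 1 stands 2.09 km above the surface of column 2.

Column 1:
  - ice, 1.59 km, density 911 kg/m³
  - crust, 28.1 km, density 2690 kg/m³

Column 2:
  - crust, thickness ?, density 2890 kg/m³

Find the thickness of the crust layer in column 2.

34.8 km

Take the compensation level at the base of the deeper column (depth z_c below the surface of column 1) and equate Σ ρ_i t_i down to z_c; mantle fills any gap and the z_c terms cancel.
Column 1: 1.59×911 + 28.1×2690 + (z_c − 29.69)×3270
Column 2: 2.09×0 + x×2890 + (z_c − 2.09 − 0 − x)×3270
The z_c×3270 term appears on both sides and cancels. Collect the known terms of each column as K = Σ(ρt)_known − 3270 × (depth of known layers): K_1 = 77037.49 − 3270×29.69 = −20048.81; K_2 = 0 − 3270×(2.09 + 0) = −6834.3.
Balance: K_1 = K_2 − x×(3270 − 2890), so x = (K_2 − K_1)/(3270 − 2890) = 13214.5/380 = 34.8 km.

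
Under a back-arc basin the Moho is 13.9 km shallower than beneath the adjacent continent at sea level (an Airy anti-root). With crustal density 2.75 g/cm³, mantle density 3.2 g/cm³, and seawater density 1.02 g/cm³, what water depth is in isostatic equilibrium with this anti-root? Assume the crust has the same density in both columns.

Replacing a thickness d of crust by seawater at the top must be balanced by replacing crust with mantle at the base: d (ρ_c − ρ_w) = a (ρ_m − ρ_c).
d = a (ρ_m − ρ_c)/(ρ_c − ρ_w) = 13.9 km × 0.45/1.73 = 3.62 km.

3.62 km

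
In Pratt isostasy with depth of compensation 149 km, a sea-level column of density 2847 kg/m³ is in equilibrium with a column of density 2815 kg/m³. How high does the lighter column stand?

1.69 km

ρ_ref D = ρ (D + h) → h = D (ρ_ref − ρ)/ρ.
h = 149 km × (2847 − 2815)/2815 = 1.69 km.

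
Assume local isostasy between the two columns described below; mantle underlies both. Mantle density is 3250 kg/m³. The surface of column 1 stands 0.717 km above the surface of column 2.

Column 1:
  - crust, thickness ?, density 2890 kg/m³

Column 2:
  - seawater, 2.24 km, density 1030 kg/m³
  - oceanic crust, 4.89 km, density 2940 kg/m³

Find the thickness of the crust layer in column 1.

Take the compensation level at the base of the deeper column (depth z_c below the surface of column 1) and equate Σ ρ_i t_i down to z_c; mantle fills any gap and the z_c terms cancel.
Column 1: x×2890 + (z_c − 0 − x)×3250
Column 2: 0.717×0 + 2.24×1030 + 4.89×2940 + (z_c − 0.717 − 7.13)×3250
The z_c×3250 term appears on both sides and cancels. Collect the known terms of each column as K = Σ(ρt)_known − 3250 × (depth of known layers): K_1 = 0 − 3250×0 = 0; K_2 = 16683.8 − 3250×(0.717 + 7.13) = −8818.95.
Balance: K_1 − x×(3250 − 2890) = K_2, so x = (K_1 − K_2)/(3250 − 2890) = 8818.95/360 = 24.5 km.

24.5 km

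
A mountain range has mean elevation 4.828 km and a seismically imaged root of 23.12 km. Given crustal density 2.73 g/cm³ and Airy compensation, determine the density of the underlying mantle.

3.3 g/cm³

Airy balance: ρ_c h = (ρ_m − ρ_c) r → ρ_m = ρ_c (1 + h/r).
ρ_m = 2.73 × (1 + 4.828 km/23.12 km) = 3.3 g/cm³.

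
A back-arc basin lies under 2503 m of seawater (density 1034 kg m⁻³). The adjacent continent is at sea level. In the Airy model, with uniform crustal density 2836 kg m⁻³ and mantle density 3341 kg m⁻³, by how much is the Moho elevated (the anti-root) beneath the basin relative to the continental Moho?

8930 m

Equating mass per unit area of the two columns: replacing crust with seawater at the top is compensated by replacing crust with mantle at the base: d (ρ_c − ρ_w) = a (ρ_m − ρ_c).
a = d (ρ_c − ρ_w)/(ρ_m − ρ_c) = 2503 m × 1802/505 = 8930 m.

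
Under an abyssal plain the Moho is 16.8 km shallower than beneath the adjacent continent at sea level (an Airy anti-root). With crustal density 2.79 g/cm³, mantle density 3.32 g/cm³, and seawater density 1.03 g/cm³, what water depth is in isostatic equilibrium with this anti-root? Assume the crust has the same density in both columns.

5.06 km

Replacing a thickness d of crust by seawater at the top must be balanced by replacing crust with mantle at the base: d (ρ_c − ρ_w) = a (ρ_m − ρ_c).
d = a (ρ_m − ρ_c)/(ρ_c − ρ_w) = 16.8 km × 0.53/1.76 = 5.06 km.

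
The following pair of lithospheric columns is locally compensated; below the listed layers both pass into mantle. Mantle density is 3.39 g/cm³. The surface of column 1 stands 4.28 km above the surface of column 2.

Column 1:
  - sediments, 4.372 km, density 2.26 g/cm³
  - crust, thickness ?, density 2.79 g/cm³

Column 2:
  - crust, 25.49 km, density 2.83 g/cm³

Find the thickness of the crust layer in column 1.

Take the compensation level at the base of the deeper column (depth z_c below the surface of column 1) and equate Σ ρ_i t_i down to z_c; mantle fills any gap and the z_c terms cancel.
Column 1: 4.372×2.26 + x×2.79 + (z_c − 4.372 − x)×3.39
Column 2: 4.28×0 + 25.49×2.83 + (z_c − 4.28 − 25.49)×3.39
The z_c×3.39 term appears on both sides and cancels. Collect the known terms of each column as K = Σ(ρt)_known − 3.39 × (depth of known layers): K_1 = 9.88072 − 3.39×4.372 = −4.94036; K_2 = 72.1367 − 3.39×(4.28 + 25.49) = −28.7836.
Balance: K_1 − x×(3.39 − 2.79) = K_2, so x = (K_1 − K_2)/(3.39 − 2.79) = 23.8432/0.6 = 39.7 km.

39.7 km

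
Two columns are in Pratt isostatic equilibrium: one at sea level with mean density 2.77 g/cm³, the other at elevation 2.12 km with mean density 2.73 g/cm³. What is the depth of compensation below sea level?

ρ_ref D = ρ (D + h) → D (ρ_ref − ρ) = ρ h.
D = ρ h/(ρ_ref − ρ) = 2.73 × 2.12 km/(2.77 − 2.73) = 145 km.

145 km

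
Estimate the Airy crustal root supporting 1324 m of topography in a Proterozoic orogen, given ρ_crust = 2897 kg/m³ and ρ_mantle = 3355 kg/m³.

Balancing pressure at the compensation depth: the weight of the topography is balanced by the buoyancy of the root, ρ_c h = (ρ_m − ρ_c) r.
r = h · ρ_c / (ρ_m − ρ_c) = 1324 m × 2897 / (3355 − 2897) = 8370 m.

8370 m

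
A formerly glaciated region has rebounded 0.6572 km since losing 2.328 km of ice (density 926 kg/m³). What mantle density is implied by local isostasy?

ρ_m = ρ_ice t / u = 926 × 2.328 km/0.6572 km = 3280 kg/m³.

3280 kg/m³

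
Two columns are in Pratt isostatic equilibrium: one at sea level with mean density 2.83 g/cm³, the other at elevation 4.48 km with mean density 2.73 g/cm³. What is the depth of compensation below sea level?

ρ_ref D = ρ (D + h) → D (ρ_ref − ρ) = ρ h.
D = ρ h/(ρ_ref − ρ) = 2.73 × 4.48 km/(2.83 − 2.73) = 122 km.

122 km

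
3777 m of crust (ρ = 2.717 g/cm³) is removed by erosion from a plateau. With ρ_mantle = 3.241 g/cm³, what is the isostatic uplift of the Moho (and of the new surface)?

3170 m

Unloading: uplift u = e ρ_c/ρ_m = 3777 m × 2.717/3.241 = 3170 m.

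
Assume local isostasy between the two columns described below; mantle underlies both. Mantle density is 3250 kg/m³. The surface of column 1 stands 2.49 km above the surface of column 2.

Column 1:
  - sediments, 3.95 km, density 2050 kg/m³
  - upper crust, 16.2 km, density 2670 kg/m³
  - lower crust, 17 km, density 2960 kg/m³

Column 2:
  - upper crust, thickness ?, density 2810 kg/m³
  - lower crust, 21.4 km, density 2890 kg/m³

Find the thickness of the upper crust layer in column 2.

Take the compensation level at the base of the deeper column (depth z_c below the surface of column 1) and equate Σ ρ_i t_i down to z_c; mantle fills any gap and the z_c terms cancel.
Column 1: 3.95×2050 + 16.2×2670 + 17×2960 + (z_c − 37.15)×3250
Column 2: 2.49×0 + x×2810 + 21.4×2890 + (z_c − 2.49 − 21.4 − x)×3250
The z_c×3250 term appears on both sides and cancels. Collect the known terms of each column as K = Σ(ρt)_known − 3250 × (depth of known layers): K_1 = 101671.5 − 3250×37.15 = −19066; K_2 = 61846 − 3250×(2.49 + 21.4) = −15796.5.
Balance: K_1 = K_2 − x×(3250 − 2810), so x = (K_2 − K_1)/(3250 − 2810) = 3269.5/440 = 7.43 km.

7.43 km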